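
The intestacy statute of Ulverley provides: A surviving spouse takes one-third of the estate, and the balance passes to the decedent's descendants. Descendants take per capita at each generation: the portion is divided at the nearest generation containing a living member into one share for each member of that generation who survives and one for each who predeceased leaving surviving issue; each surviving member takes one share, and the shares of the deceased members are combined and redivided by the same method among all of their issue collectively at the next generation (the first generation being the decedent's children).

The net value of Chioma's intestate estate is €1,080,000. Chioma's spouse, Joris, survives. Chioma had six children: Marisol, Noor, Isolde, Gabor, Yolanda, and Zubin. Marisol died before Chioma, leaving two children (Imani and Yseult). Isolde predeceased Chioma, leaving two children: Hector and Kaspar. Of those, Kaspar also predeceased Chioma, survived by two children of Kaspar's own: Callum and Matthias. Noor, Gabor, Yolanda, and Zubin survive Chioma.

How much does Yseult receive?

Yseult receives €60,000.

Joris takes one-third of €1,080,000 = €360,000. The remaining €720,000 passes to the descendants.
The descendants' portion (€720,000) is divided at the children's generation into 6 shares of €120,000. Noor, Gabor, Yolanda, and Zubin each take €120,000. The 2 shares of the deceased (Marisol and Isolde) are combined into a pool of €240,000.
That pool (€240,000) is divided at the grandchildren's generation into 4 shares of €60,000. Imani, Yseult, and Hector each take €60,000. The remaining share for the deceased Kaspar (€60,000) is carried to the next generation.
That pool (€60,000) is divided at the great-grandchildren's generation equally among Callum and Matthias: €30,000 each.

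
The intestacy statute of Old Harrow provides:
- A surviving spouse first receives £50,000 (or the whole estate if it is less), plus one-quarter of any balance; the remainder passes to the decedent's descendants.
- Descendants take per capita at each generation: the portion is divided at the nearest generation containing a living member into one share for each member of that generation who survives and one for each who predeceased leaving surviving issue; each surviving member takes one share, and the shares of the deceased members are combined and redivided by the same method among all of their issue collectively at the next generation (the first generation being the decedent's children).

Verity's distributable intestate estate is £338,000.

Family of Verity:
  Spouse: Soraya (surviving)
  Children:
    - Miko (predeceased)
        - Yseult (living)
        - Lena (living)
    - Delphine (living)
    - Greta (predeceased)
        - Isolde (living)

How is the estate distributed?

Soraya first takes £50,000, leaving a balance of £288,000. Soraya then takes one-quarter of the balance (£72,000), for a total of £122,000. The remaining £216,000 passes to the descendants.
The descendants' portion (£216,000) is divided at the children's generation into 3 shares of £72,000. Delphine takes £72,000. The 2 shares of the deceased (Miko and Greta) are combined into a pool of £144,000.
That pool (£144,000) is divided at the grandchildren's generation equally among Yseult, Lena, and Isolde: £48,000 each.

Soraya: £122,000; Yseult: £48,000; Lena: £48,000; Delphine: £72,000; Isolde: £48,000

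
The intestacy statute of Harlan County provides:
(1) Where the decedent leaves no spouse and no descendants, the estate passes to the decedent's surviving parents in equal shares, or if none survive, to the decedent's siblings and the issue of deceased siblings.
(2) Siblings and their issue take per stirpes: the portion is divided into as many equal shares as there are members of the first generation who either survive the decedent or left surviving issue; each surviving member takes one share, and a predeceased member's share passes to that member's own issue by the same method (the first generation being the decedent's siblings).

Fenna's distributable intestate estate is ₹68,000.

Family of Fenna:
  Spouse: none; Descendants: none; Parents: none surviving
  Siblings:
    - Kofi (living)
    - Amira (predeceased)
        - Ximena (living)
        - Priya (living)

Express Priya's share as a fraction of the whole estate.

The entire ₹68,000 passes to the siblings and their issue.
That amount (₹68,000) is divided into 2 shares of ₹34,000: Kofi takes ₹34,000; Amira's ₹34,000 share passes to Amira's issue.
Amira's share (₹34,000) is divided into 2 shares of ₹17,000: Ximena and Priya each take ₹17,000.

Priya receives 1/4 of the estate.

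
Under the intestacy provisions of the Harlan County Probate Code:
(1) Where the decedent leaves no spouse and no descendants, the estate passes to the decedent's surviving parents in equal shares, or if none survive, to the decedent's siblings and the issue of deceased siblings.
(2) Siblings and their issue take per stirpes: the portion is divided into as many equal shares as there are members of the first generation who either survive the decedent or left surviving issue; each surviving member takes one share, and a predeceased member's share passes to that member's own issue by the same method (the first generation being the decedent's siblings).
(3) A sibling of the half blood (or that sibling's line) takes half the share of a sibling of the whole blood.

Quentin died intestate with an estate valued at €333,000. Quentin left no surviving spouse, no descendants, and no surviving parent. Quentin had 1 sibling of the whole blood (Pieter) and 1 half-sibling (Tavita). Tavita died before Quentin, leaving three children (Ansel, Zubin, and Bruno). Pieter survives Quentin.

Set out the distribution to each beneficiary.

Pieter: €222,000; Ansel: €37,000; Zubin: €37,000; Bruno: €37,000

The entire €333,000 passes to the siblings and their issue.
Counting each half-blood sibling's line as half a unit, there are 3/2 units in €333,000, so one unit is €222,000. Whole-blood lines (Pieter) take €222,000 each; half-blood lines (Tavita) take €111,000 each.
Tavita's share (€111,000) is divided into 3 shares of €37,000: Ansel, Zubin, and Bruno each take €37,000.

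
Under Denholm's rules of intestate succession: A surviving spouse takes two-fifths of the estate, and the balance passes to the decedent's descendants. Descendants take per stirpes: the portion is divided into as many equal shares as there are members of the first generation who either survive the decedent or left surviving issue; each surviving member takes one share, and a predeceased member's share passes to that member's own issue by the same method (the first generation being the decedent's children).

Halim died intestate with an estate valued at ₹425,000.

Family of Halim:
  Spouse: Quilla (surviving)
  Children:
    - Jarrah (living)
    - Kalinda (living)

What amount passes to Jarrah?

Quilla takes two-fifths of ₹425,000 = ₹170,000. The remaining ₹255,000 passes to the descendants.
The descendants' portion (₹255,000) is divided into 2 shares of ₹127,500: Jarrah and Kalinda each take ₹127,500.

Jarrah receives ₹127,500.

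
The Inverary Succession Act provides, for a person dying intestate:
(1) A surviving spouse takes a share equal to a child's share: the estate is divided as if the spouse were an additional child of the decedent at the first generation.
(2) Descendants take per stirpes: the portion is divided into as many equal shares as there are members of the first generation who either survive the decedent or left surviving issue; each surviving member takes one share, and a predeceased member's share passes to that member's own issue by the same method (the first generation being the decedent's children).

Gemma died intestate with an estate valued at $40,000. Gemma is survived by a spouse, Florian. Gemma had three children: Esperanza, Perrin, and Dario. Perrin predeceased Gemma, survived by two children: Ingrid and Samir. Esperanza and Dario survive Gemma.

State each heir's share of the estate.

The spouse counts as an additional share at the children's level, so there are 4 primary shares of $10,000. Florian takes one such share ($10,000).
The children's combined portion ($30,000) is divided into 3 shares of $10,000: Esperanza and Dario each take $10,000; Perrin's $10,000 share passes to Perrin's issue.
Perrin's share ($10,000) is divided into 2 shares of $5,000: Ingrid and Samir each take $5,000.

Florian: $10,000; Esperanza: $10,000; Ingrid: $5,000; Samir: $5,000; Dario: $10,000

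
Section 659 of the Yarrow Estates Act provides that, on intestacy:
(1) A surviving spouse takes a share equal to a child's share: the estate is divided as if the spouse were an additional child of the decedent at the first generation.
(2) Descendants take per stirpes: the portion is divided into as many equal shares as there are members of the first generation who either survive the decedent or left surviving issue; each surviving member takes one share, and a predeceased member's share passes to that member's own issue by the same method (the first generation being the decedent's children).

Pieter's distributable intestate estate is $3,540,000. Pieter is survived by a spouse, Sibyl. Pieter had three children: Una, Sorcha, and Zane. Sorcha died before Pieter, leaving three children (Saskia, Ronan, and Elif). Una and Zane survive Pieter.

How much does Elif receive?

The spouse counts as an additional share at the children's level, so there are 4 primary shares of $885,000. Sibyl takes one such share ($885,000).
The children's combined portion ($2,655,000) is divided into 3 shares of $885,000: Una and Zane each take $885,000; Sorcha's $885,000 share passes to Sorcha's issue.
Sorcha's share ($885,000) is divided into 3 shares of $295,000: Saskia, Ronan, and Elif each take $295,000.

Elif receives $295,000.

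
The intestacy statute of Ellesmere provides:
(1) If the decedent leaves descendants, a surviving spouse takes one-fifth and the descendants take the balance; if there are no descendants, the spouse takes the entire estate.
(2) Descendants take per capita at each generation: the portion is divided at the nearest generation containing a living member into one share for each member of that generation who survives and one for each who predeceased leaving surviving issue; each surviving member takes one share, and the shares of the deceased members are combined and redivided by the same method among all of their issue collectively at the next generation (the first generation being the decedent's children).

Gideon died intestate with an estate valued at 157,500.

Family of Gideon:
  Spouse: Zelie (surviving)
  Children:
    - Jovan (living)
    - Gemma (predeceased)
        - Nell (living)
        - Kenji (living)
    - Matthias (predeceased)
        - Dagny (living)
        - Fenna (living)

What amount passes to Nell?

Zelie takes one-fifth of 157,500 = 31,500. The remaining 126,000 passes to the descendants.
The descendants' portion (126,000) is divided at the children's generation into 3 shares of 42,000. Jovan takes 42,000. The 2 shares of the deceased (Gemma and Matthias) are combined into a pool of 84,000.
That pool (84,000) is divided at the grandchildren's generation equally among Nell, Kenji, Dagny, and Fenna: 21,000 each.

Nell receives 21,000.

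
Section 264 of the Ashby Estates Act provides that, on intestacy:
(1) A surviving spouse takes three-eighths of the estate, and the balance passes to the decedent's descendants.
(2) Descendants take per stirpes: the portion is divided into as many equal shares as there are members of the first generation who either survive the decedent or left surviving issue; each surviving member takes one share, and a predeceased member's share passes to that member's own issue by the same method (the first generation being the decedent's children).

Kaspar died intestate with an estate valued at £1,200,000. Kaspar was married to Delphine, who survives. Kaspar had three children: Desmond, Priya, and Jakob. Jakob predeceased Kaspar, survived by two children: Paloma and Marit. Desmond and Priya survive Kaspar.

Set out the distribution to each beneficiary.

Delphine takes three-eighths of £1,200,000 = £450,000. The remaining £750,000 passes to the descendants.
The descendants' portion (£750,000) is divided into 3 shares of £250,000: Desmond and Priya each take £250,000; Jakob's £250,000 share passes to Jakob's issue.
Jakob's share (£250,000) is divided into 2 shares of £125,000: Paloma and Marit each take £125,000.

Delphine: £450,000; Desmond: £250,000; Priya: £250,000; Paloma: £125,000; Marit: £125,000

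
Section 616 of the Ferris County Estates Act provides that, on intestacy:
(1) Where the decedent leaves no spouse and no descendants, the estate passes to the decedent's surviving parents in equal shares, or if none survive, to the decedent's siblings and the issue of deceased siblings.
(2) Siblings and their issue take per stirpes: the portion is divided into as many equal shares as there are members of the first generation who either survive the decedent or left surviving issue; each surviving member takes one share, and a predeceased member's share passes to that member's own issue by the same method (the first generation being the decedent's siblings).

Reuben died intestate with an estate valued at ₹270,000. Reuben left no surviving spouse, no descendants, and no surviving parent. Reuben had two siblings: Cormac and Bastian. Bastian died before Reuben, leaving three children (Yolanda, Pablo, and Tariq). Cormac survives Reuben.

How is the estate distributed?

The entire ₹270,000 passes to the siblings and their issue.
That amount (₹270,000) is divided into 2 shares of ₹135,000: Cormac takes ₹135,000; Bastian's ₹135,000 share passes to Bastian's issue.
Bastian's share (₹135,000) is divided into 3 shares of ₹45,000: Yolanda, Pablo, and Tariq each take ₹45,000.

Cormac: ₹135,000; Yolanda: ₹45,000; Pablo: ₹45,000; Tariq: ₹45,000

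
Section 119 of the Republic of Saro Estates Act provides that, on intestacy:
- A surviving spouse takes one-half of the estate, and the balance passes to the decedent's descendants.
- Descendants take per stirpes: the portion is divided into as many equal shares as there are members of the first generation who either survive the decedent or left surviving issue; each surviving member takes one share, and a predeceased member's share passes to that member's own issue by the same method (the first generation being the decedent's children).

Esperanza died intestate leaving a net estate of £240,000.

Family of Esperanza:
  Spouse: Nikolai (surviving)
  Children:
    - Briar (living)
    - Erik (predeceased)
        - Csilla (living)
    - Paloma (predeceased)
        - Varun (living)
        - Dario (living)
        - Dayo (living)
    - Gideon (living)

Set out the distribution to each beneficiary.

Nikolai: £120,000; Briar: £30,000; Csilla: £30,000; Varun: £10,000; Dario: £10,000; Dayo: £10,000; Gideon: £30,000

Nikolai takes one-half of £240,000 = £120,000. The remaining £120,000 passes to the descendants.
The descendants' portion (£120,000) is divided into 4 shares of £30,000: Briar and Gideon each take £30,000; Erik's £30,000 share passes to Erik's issue; Paloma's £30,000 share passes to Paloma's issue.
Erik's share (£30,000) passes entirely to Csilla.
Paloma's share (£30,000) is divided into 3 shares of £10,000: Varun, Dario, and Dayo each take £10,000.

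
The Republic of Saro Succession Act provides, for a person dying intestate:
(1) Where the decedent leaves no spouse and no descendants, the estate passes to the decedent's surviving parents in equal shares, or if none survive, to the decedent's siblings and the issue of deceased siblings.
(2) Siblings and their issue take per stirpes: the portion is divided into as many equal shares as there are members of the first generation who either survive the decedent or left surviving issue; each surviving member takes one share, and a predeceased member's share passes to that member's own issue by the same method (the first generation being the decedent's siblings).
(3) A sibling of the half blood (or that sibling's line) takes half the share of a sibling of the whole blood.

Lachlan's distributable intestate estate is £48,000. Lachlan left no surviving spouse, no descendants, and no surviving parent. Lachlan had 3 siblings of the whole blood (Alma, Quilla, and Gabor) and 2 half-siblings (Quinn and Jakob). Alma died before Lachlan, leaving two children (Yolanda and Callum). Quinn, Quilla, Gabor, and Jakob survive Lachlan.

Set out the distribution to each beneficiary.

The entire £48,000 passes to the siblings and their issue.
Counting each half-blood sibling's line as half a unit, there are 4 units in £48,000, so one unit is £12,000. Whole-blood lines (Alma, Quilla, and Gabor) take £12,000 each; half-blood lines (Quinn and Jakob) take £6,000 each.
Alma's share (£12,000) is divided into 2 shares of £6,000: Yolanda and Callum each take £6,000.

Yolanda: £6,000; Callum: £6,000; Quinn: £6,000; Quilla: £12,000; Gabor: £12,000; Jakob: £6,000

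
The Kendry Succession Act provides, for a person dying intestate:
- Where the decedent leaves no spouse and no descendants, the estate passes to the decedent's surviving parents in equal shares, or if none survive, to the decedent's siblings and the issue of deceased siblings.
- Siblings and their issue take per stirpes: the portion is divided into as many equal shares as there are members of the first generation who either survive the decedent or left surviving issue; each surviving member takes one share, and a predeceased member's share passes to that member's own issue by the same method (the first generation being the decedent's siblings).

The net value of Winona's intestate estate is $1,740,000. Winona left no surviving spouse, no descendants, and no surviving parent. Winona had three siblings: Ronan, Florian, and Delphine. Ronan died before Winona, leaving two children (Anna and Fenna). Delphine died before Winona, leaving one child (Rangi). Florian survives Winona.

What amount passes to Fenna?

The entire $1,740,000 passes to the siblings and their issue.
That amount ($1,740,000) is divided into 3 shares of $580,000: Florian takes $580,000; Ronan's $580,000 share passes to Ronan's issue; Delphine's $580,000 share passes to Delphine's issue.
Ronan's share ($580,000) is divided into 2 shares of $290,000: Anna and Fenna each take $290,000.
Delphine's share ($580,000) passes entirely to Rangi.

Fenna receives $290,000.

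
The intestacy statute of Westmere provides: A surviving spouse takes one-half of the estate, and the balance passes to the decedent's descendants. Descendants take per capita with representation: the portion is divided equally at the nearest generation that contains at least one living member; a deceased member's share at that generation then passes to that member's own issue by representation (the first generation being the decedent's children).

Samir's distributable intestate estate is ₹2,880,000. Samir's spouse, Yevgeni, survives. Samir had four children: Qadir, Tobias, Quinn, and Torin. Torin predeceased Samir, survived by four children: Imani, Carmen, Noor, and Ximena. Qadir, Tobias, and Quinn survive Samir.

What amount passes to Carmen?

Carmen receives ₹90,000.

Yevgeni takes one-half of ₹2,880,000 = ₹1,440,000. The remaining ₹1,440,000 passes to the descendants.
The descendants' portion (₹1,440,000) is divided into 4 shares of ₹360,000: Qadir, Tobias, and Quinn each take ₹360,000; Torin's ₹360,000 share passes to Torin's issue.
Torin's share (₹360,000) is divided into 4 shares of ₹90,000: Imani, Carmen, Noor, and Ximena each take ₹90,000.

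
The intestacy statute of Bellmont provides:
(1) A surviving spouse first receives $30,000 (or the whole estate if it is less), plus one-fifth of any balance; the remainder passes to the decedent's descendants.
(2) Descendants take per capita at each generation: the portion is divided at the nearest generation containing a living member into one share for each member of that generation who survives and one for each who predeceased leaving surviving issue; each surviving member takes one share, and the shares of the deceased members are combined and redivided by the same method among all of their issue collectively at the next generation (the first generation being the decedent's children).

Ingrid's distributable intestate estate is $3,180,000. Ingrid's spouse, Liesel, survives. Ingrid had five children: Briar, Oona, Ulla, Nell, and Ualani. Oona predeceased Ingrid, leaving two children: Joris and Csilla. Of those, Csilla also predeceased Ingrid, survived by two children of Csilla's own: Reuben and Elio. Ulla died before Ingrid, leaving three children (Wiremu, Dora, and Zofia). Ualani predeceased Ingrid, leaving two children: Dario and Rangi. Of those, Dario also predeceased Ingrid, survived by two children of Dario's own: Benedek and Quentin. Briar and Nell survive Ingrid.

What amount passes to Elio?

Liesel first takes $30,000, leaving a balance of $3,150,000. Liesel then takes one-fifth of the balance ($630,000), for a total of $660,000. The remaining $2,520,000 passes to the descendants.
The descendants' portion ($2,520,000) is divided at the children's generation into 5 shares of $504,000. Briar and Nell each take $504,000. The 3 shares of the deceased (Oona, Ulla, and Ualani) are combined into a pool of $1,512,000.
That pool ($1,512,000) is divided at the grandchildren's generation into 7 shares of $216,000. Joris, Wiremu, Dora, Zofia, and Rangi each take $216,000. The 2 shares of the deceased (Csilla and Dario) are combined into a pool of $432,000.
That pool ($432,000) is divided at the great-grandchildren's generation equally among Reuben, Elio, Benedek, and Quentin: $108,000 each.

Elio receives $108,000.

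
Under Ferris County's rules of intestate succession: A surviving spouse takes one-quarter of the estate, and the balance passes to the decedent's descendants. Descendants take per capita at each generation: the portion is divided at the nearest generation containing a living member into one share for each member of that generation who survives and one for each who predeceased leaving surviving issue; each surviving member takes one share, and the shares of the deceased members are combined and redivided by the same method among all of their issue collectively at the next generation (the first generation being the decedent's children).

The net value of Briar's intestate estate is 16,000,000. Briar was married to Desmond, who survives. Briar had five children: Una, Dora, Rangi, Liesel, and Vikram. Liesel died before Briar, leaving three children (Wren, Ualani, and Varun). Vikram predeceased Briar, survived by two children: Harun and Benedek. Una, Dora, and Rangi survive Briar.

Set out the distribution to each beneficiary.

Desmond takes one-quarter of 16,000,000 = 4,000,000. The remaining 12,000,000 passes to the descendants.
The descendants' portion (12,000,000) is divided at the children's generation into 5 shares of 2,400,000. Una, Dora, and Rangi each take 2,400,000. The 2 shares of the deceased (Liesel and Vikram) are combined into a pool of 4,800,000.
That pool (4,800,000) is divided at the grandchildren's generation equally among Wren, Ualani, Varun, Harun, and Benedek: 960,000 each.

Desmond: 4,000,000; Una: 2,400,000; Dora: 2,400,000; Rangi: 2,400,000; Wren: 960,000; Ualani: 960,000; Varun: 960,000; Harun: 960,000; Benedek: 960,000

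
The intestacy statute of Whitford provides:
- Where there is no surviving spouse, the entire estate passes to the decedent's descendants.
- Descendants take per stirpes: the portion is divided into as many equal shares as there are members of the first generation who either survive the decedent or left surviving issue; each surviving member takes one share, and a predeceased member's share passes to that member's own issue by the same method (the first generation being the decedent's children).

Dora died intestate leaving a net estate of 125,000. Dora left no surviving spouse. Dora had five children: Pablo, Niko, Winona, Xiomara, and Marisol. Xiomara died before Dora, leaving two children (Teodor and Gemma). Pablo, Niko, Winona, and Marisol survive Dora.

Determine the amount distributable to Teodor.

The entire 125,000 passes to the descendants.
That amount (125,000) is divided into 5 shares of 25,000: Pablo, Niko, Winona, and Marisol each take 25,000; Xiomara's 25,000 share passes to Xiomara's issue.
Xiomara's share (25,000) is divided into 2 shares of 12,500: Teodor and Gemma each take 12,500.

Teodor receives 12,500.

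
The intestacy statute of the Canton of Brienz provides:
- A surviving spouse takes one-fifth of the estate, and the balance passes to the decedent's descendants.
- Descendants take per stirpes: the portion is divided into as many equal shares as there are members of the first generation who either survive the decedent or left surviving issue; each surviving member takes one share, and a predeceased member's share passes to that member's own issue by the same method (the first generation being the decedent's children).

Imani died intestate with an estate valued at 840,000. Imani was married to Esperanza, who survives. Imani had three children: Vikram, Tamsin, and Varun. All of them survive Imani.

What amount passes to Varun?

Esperanza takes one-fifth of 840,000 = 168,000. The remaining 672,000 passes to the descendants.
The descendants' portion (672,000) is divided into 3 shares of 224,000: Vikram, Tamsin, and Varun each take 224,000.

Varun receives 224,000.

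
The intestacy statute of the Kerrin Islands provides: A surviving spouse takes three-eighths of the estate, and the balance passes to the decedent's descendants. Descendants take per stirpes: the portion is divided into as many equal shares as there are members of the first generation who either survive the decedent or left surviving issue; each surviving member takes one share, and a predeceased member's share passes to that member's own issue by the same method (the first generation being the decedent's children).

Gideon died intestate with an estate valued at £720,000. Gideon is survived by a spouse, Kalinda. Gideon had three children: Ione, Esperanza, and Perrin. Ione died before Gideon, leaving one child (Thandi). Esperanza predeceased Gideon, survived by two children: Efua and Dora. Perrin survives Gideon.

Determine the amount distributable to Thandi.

Thandi receives £150,000.

Kalinda takes three-eighths of £720,000 = £270,000. The remaining £450,000 passes to the descendants.
The descendants' portion (£450,000) is divided into 3 shares of £150,000: Perrin takes £150,000; Ione's £150,000 share passes to Ione's issue; Esperanza's £150,000 share passes to Esperanza's issue.
Ione's share (£150,000) passes entirely to Thandi.
Esperanza's share (£150,000) is divided into 2 shares of £75,000: Efua and Dora each take £75,000.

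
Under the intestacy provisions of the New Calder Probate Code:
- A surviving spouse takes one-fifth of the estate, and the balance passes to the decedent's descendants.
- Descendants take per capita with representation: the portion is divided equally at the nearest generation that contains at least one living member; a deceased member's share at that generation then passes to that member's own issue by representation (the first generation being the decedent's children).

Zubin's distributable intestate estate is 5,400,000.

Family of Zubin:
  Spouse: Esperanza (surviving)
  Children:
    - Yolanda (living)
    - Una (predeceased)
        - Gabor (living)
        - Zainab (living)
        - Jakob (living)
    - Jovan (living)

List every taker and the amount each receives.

Esperanza: 1,080,000; Yolanda: 1,440,000; Gabor: 480,000; Zainab: 480,000; Jakob: 480,000; Jovan: 1,440,000

Esperanza takes one-fifth of 5,400,000 = 1,080,000. The remaining 4,320,000 passes to the descendants.
The descendants' portion (4,320,000) is divided into 3 shares of 1,440,000: Yolanda and Jovan each take 1,440,000; Una's 1,440,000 share passes to Una's issue.
Una's share (1,440,000) is divided into 3 shares of 480,000: Gabor, Zainab, and Jakob each take 480,000.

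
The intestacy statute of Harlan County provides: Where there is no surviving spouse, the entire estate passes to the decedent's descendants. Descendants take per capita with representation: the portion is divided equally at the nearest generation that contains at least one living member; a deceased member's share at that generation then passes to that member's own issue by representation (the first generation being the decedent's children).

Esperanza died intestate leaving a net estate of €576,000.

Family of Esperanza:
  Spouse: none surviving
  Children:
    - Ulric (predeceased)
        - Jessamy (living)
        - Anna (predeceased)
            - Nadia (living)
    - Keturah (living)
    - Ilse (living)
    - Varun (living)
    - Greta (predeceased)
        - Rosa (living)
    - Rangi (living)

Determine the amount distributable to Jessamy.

Jessamy receives €48,000.

The entire €576,000 passes to the descendants.
That amount (€576,000) is divided into 6 shares of €96,000: Keturah, Ilse, Varun, and Rangi each take €96,000; Ulric's €96,000 share passes to Ulric's issue; Greta's €96,000 share passes to Greta's issue.
Ulric's share (€96,000) is divided into 2 shares of €48,000: Jessamy takes €48,000; Anna's €48,000 share passes to Anna's issue.
Anna's share (€48,000) passes entirely to Nadia.
Greta's share (€96,000) passes entirely to Rosa.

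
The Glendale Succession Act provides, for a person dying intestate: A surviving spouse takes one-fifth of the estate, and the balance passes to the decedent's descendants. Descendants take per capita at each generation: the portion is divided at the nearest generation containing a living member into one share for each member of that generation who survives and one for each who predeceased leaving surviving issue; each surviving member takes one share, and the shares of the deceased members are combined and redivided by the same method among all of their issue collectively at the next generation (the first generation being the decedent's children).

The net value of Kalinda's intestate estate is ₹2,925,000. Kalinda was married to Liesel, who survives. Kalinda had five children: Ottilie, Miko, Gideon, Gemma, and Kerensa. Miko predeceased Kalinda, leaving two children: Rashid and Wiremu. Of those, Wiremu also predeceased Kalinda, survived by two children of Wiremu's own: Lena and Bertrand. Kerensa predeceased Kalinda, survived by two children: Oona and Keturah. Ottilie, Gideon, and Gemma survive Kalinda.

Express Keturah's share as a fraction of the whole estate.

Keturah receives 2/25 of the estate.

Liesel takes one-fifth of ₹2,925,000 = ₹585,000. The remaining ₹2,340,000 passes to the descendants.
The descendants' portion (₹2,340,000) is divided at the children's generation into 5 shares of ₹468,000. Ottilie, Gideon, and Gemma each take ₹468,000. The 2 shares of the deceased (Miko and Kerensa) are combined into a pool of ₹936,000.
That pool (₹936,000) is divided at the grandchildren's generation into 4 shares of ₹234,000. Rashid, Oona, and Keturah each take ₹234,000. The remaining share for the deceased Wiremu (₹234,000) is carried to the next generation.
That pool (₹234,000) is divided at the great-grandchildren's generation equally among Lena and Bertrand: ₹117,000 each.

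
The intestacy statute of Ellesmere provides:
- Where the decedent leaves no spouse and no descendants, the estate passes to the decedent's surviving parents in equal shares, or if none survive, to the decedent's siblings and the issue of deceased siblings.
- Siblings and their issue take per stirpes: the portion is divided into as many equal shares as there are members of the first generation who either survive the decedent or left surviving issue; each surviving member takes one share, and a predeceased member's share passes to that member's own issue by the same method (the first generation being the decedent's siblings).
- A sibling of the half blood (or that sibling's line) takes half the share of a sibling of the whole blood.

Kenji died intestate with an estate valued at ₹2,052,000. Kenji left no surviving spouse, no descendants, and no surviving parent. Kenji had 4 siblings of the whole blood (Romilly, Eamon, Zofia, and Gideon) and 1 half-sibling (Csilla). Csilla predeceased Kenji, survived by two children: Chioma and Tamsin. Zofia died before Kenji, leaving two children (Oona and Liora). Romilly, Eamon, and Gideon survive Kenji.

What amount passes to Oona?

The entire ₹2,052,000 passes to the siblings and their issue.
Counting each half-blood sibling's line as half a unit, there are 9/2 units in ₹2,052,000, so one unit is ₹456,000. Whole-blood lines (Romilly, Eamon, Zofia, and Gideon) take ₹456,000 each; half-blood lines (Csilla) take ₹228,000 each.
Csilla's share (₹228,000) is divided into 2 shares of ₹114,000: Chioma and Tamsin each take ₹114,000.
Zofia's share (₹456,000) is divided into 2 shares of ₹228,000: Oona and Liora each take ₹228,000.

Oona receives ₹228,000.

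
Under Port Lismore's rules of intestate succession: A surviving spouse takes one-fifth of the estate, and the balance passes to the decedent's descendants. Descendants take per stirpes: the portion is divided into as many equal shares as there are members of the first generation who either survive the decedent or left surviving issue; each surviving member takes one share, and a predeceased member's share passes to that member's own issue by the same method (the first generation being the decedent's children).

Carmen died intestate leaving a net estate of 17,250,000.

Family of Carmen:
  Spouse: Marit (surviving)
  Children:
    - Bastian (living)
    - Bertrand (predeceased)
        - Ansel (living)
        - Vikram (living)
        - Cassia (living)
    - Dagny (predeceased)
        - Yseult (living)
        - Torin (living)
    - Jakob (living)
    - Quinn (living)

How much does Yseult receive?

Yseult receives 1,380,000.

Marit takes one-fifth of 17,250,000 = 3,450,000. The remaining 13,800,000 passes to the descendants.
The descendants' portion (13,800,000) is divided into 5 shares of 2,760,000: Bastian, Jakob, and Quinn each take 2,760,000; Bertrand's 2,760,000 share passes to Bertrand's issue; Dagny's 2,760,000 share passes to Dagny's issue.
Bertrand's share (2,760,000) is divided into 3 shares of 920,000: Ansel, Vikram, and Cassia each take 920,000.
Dagny's share (2,760,000) is divided into 2 shares of 1,380,000: Yseult and Torin each take 1,380,000.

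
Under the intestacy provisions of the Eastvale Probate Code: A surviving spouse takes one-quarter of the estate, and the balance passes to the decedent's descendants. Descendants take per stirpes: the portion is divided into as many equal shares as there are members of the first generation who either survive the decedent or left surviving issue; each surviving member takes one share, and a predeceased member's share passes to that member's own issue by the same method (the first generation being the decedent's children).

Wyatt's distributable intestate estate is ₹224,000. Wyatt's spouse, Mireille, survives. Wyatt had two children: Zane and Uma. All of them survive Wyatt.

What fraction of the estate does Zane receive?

Mireille takes one-quarter of ₹224,000 = ₹56,000. The remaining ₹168,000 passes to the descendants.
The descendants' portion (₹168,000) is divided into 2 shares of ₹84,000: Zane and Uma each take ₹84,000.

Zane receives 3/8 of the estate.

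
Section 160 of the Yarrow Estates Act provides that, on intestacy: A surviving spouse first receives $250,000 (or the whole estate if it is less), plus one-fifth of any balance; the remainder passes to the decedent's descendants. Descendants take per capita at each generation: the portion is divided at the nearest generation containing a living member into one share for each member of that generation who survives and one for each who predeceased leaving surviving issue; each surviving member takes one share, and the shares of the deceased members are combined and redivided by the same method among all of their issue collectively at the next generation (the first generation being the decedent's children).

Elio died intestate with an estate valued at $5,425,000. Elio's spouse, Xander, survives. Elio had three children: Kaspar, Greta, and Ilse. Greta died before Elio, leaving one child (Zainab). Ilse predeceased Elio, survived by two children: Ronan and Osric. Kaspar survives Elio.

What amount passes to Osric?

Osric receives $920,000.

Xander first takes $250,000, leaving a balance of $5,175,000. Xander then takes one-fifth of the balance ($1,035,000), for a total of $1,285,000. The remaining $4,140,000 passes to the descendants.
The descendants' portion ($4,140,000) is divided at the children's generation into 3 shares of $1,380,000. Kaspar takes $1,380,000. The 2 shares of the deceased (Greta and Ilse) are combined into a pool of $2,760,000.
That pool ($2,760,000) is divided at the grandchildren's generation equally among Zainab, Ronan, and Osric: $920,000 each.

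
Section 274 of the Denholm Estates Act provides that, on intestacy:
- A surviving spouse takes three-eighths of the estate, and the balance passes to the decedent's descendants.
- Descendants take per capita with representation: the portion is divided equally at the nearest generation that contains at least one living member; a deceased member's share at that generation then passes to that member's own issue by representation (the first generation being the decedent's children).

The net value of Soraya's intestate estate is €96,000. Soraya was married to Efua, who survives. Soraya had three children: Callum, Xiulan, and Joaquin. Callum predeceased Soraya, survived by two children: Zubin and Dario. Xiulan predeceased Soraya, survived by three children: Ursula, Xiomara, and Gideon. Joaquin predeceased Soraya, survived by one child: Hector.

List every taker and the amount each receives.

Efua takes three-eighths of €96,000 = €36,000. The remaining €60,000 passes to the descendants.
No child survives, so the initial division is made at the grandchildren's generation.
The descendants' portion (€60,000) is divided into 6 shares of €10,000: Zubin, Dario, Ursula, Xiomara, Gideon, and Hector each take €10,000.

Efua: €36,000; Zubin: €10,000; Dario: €10,000; Ursula: €10,000; Xiomara: €10,000; Gideon: €10,000; Hector: €10,000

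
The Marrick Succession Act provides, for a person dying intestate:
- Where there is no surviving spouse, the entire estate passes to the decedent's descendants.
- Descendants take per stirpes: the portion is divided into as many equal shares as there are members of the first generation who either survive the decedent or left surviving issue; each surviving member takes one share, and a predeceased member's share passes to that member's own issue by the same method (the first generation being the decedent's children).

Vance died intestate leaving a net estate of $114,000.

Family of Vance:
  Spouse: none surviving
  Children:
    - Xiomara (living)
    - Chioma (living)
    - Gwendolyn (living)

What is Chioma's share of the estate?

Chioma receives $38,000.

The entire $114,000 passes to the descendants.
That amount ($114,000) is divided into 3 shares of $38,000: Xiomara, Chioma, and Gwendolyn each take $38,000.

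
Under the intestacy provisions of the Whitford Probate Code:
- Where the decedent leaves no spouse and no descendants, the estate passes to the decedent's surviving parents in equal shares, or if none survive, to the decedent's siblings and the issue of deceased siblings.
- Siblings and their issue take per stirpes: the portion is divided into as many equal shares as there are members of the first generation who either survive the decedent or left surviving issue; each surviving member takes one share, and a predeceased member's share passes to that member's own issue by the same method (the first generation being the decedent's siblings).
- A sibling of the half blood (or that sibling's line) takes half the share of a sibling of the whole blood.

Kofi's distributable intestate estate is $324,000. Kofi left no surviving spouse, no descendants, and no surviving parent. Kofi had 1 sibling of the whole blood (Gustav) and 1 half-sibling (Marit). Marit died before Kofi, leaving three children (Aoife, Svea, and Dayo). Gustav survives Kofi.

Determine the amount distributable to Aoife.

The entire $324,000 passes to the siblings and their issue.
Counting each half-blood sibling's line as half a unit, there are 3/2 units in $324,000, so one unit is $216,000. Whole-blood lines (Gustav) take $216,000 each; half-blood lines (Marit) take $108,000 each.
Marit's share ($108,000) is divided into 3 shares of $36,000: Aoife, Svea, and Dayo each take $36,000.

Aoife receives $36,000.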